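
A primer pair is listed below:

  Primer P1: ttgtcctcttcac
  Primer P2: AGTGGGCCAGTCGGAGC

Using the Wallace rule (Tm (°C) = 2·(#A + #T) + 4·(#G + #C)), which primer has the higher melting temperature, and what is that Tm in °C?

Primer P1: A+T=7, G+C=6 → Tm = 2(7)+4(6) = 38°C
Primer P2: A+T=5, G+C=12 → Tm = 2(5)+4(12) = 58°C
38°C vs 58°C → primer P2 is higher.

Primer P2, 58°C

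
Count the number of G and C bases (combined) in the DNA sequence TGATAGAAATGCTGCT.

G=4, T=5, A=5, C=2
Total G or C: 4 + 2 = 6

6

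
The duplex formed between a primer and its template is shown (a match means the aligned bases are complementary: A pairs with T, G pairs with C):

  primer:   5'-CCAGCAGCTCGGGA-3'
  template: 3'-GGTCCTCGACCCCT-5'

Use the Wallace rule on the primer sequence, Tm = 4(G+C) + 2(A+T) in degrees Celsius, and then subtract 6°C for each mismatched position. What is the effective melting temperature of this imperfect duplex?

Primer base counts: A=3, T=1, G=5, C=5 → A+T=4, G+C=10
Perfect-match Tm = 2(4) + 4(10) = 8 + 40 = 48°C
Mismatches (positions where the bases are not complementary): 2 (at positions 5, 10)
Effective Tm = 48 − 2×6 = 48 − 12 = 36°C

36°C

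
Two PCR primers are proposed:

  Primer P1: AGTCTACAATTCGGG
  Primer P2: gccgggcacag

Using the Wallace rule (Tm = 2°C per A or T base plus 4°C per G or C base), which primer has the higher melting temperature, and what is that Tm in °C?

Primer P1: A+T=8, G+C=7 → Tm = 2(8)+4(7) = 44°C
Primer P2: A+T=2, G+C=9 → Tm = 2(2)+4(9) = 40°C
44°C vs 40°C → primer P1 is higher.

Primer P1, 44°C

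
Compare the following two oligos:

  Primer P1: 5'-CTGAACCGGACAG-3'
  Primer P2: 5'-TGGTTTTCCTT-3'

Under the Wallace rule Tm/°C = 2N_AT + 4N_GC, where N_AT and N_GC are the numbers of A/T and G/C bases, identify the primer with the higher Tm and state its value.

Primer P1: A+T=5, G+C=8 → Tm = 2(5)+4(8) = 42°C
Primer P2: A+T=7, G+C=4 → Tm = 2(7)+4(4) = 30°C
42°C vs 30°C → primer P1 is higher.

Primer P1, 42°C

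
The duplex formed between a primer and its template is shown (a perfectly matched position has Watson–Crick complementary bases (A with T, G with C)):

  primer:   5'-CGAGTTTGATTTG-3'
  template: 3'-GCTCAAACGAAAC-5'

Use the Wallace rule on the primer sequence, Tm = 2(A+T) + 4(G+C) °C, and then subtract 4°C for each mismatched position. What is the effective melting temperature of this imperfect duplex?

32°C

Primer base counts: A=2, T=6, G=4, C=1 → A+T=8, G+C=5
Perfect-match Tm = 2(8) + 4(5) = 16 + 20 = 36°C
Mismatches (positions where the bases are not complementary): 1 (at position 9)
Effective Tm = 36 − 1×4 = 36 − 4 = 32°C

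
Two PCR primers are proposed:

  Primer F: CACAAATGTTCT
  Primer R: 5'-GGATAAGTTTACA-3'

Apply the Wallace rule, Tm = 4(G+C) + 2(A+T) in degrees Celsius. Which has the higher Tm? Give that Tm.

Primer F: A+T=8, G+C=4 → Tm = 2(8)+4(4) = 32°C
Primer R: A+T=9, G+C=4 → Tm = 2(9)+4(4) = 34°C
32°C vs 34°C → primer R is higher.

Primer R, 34°C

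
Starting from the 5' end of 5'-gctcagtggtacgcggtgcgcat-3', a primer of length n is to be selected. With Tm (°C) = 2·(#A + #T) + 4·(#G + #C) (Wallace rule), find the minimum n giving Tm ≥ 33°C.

n = 11

First 10 bases: GCTCAGTGGT → Tm = 32°C (< 33°C)
First 11 bases: GCTCAGTGGTA → Tm = 34°C (≥ 33°C)
Since every base adds ≥2°C, Tm only increases with n, so the threshold is first crossed at n = 11.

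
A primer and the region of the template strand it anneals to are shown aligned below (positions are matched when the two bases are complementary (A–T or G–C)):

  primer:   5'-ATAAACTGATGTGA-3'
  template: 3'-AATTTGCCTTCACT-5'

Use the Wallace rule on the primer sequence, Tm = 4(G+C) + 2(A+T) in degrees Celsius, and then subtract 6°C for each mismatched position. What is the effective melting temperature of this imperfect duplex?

Primer base counts: A=6, T=4, G=3, C=1 → A+T=10, G+C=4
Perfect-match Tm = 2(10) + 4(4) = 20 + 16 = 36°C
Mismatches (positions where the bases are not complementary): 3 (at positions 1, 7, 10)
Effective Tm = 36 − 3×6 = 36 − 18 = 18°C

18°C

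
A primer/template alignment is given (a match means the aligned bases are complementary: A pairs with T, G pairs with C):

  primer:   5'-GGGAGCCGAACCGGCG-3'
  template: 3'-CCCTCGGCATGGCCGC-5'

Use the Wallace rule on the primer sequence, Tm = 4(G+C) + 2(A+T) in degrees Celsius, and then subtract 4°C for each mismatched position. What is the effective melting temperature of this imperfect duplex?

Primer base counts: A=3, T=0, G=8, C=5 → A+T=3, G+C=13
Perfect-match Tm = 2(3) + 4(13) = 6 + 52 = 58°C
Mismatches (positions where the bases are not complementary): 1 (at position 9)
Effective Tm = 58 − 1×4 = 58 − 4 = 54°C

54°C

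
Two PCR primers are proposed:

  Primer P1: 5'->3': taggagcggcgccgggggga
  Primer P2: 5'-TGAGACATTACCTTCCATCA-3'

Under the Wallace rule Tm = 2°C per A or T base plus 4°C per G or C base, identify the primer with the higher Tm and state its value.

Primer P1, 72°C

Primer P1: A+T=4, G+C=16 → Tm = 2(4)+4(16) = 72°C
Primer P2: A+T=12, G+C=8 → Tm = 2(12)+4(8) = 56°C
72°C vs 56°C → primer P1 is higher.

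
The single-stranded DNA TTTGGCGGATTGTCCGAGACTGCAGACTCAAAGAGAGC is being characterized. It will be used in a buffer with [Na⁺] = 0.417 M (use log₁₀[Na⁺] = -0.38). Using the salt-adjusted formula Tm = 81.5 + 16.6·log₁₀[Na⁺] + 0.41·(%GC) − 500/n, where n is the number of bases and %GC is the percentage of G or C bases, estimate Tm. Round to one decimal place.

Length n = 38. Counting bases: T=8, A=10, G=12, C=8
G+C = 20, so %GC = 20/38 × 100 = 52.632%
Salt term: 16.6 × (-0.38) = -6.308
GC term: 0.41 × 52.632 = 21.579; length term: −500/38 = −13.158
Tm = 81.5 + (-6.308) + 21.579 − 13.158 = 83.613 → 83.6°C

83.6°C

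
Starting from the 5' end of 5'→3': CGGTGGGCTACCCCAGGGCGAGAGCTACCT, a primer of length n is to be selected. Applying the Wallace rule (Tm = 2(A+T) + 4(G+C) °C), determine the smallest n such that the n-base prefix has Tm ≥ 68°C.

n = 19

First 18 bases: CGGTGGGCTACCCCAGGG → Tm = 64°C (< 68°C)
First 19 bases: CGGTGGGCTACCCCAGGGC → Tm = 68°C (≥ 68°C)
Each additional base adds 2°C (A/T) or 4°C (G/C), so Tm is non-decreasing in n; n = 19 is the first length to reach 68°C.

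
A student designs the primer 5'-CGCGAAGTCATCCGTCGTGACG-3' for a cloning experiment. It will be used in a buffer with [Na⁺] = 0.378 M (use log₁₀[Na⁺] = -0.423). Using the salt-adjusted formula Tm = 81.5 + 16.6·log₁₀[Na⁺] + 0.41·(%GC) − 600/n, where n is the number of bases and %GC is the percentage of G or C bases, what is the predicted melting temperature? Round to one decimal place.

73.3°C

Length n = 22. T=4, C=7, A=4, G=7
G+C = 14, so %GC = 14/22 × 100 = 63.636%
Salt term: 16.6 × (-0.423) = -7.022
GC term: 0.41 × 63.636 = 26.091; length term: −600/22 = −27.273
Tm = 81.5 + (-7.022) + 26.091 − 27.273 = 73.296 → 73.3°C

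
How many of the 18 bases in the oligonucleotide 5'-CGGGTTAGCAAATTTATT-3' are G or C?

Base counts: A=5, T=7, G=4, C=2
Total G or C: 4 + 2 = 6

6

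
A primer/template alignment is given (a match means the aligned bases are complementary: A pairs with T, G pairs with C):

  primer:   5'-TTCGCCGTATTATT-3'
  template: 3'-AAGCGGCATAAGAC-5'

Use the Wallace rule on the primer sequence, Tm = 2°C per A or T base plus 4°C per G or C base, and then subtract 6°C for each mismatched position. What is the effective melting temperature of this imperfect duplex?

Primer base counts: A=2, T=7, G=2, C=3 → A+T=9, G+C=5
Perfect-match Tm = 2(9) + 4(5) = 18 + 20 = 38°C
Mismatches (positions where the bases are not complementary): 2 (at positions 12, 14)
Effective Tm = 38 − 2×6 = 38 − 12 = 26°C

26°C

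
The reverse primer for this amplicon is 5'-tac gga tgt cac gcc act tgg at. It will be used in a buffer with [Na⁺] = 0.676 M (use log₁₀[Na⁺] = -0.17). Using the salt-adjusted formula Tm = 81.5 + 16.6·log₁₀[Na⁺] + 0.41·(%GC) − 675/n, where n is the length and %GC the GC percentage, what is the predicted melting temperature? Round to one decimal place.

Length n = 23. Counting bases: G=6, A=5, C=6, T=6
G+C = 12, so %GC = 12/23 × 100 = 52.174%
Salt term: 16.6 × (-0.17) = -2.822
GC term: 0.41 × 52.174 = 21.391; length term: −675/23 = −29.348
Tm = 81.5 + (-2.822) + 21.391 − 29.348 = 70.721 → 70.7°C

70.7°C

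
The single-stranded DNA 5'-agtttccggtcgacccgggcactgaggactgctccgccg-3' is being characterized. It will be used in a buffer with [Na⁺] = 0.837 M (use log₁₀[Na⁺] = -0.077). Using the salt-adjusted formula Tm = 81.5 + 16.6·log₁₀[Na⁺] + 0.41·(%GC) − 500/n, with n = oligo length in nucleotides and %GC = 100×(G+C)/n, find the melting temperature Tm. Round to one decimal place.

Length n = 39. Counting bases: A=5, C=14, T=7, G=13
G+C = 27, so %GC = 27/39 × 100 = 69.231%
Salt term: 16.6 × (-0.077) = -1.278
GC term: 0.41 × 69.231 = 28.385; length term: −500/39 = −12.821
Tm = 81.5 + (-1.278) + 28.385 − 12.821 = 95.786 → 95.8°C

95.8°C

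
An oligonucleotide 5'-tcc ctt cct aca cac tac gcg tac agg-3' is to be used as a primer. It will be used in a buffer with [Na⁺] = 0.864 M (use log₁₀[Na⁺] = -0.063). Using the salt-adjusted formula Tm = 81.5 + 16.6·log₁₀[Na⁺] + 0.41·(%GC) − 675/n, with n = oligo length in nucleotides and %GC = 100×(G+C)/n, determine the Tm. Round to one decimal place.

78.2°C

Length n = 27. Counting bases: G=4, T=6, C=11, A=6
G+C = 15, so %GC = 15/27 × 100 = 55.556%
Salt term: 16.6 × (-0.063) = -1.046
GC term: 0.41 × 55.556 = 22.778; length term: −675/27 = −25
Tm = 81.5 + (-1.046) + 22.778 − 25 = 78.232 → 78.2°C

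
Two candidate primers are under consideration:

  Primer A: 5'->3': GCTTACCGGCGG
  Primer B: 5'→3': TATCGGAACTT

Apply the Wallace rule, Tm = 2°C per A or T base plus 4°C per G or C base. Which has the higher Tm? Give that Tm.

Primer A: A+T=3, G+C=9 → Tm = 2(3)+4(9) = 42°C
Primer B: A+T=7, G+C=4 → Tm = 2(7)+4(4) = 30°C
42°C vs 30°C → primer A is higher.

Primer A, 42°C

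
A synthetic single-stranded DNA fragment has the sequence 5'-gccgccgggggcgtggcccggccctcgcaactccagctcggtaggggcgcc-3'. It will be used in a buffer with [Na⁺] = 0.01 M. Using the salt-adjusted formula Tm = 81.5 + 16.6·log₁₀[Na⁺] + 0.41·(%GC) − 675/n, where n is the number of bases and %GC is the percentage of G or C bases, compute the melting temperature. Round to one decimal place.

Length n = 51. C=21, T=5, G=21, A=4
G+C = 42, so %GC = 42/51 × 100 = 82.353%
Salt term: 16.6 × (-2) = -33.2
GC term: 0.41 × 82.353 = 33.765; length term: −675/51 = −13.235
Tm = 81.5 + (-33.2) + 33.765 − 13.235 = 68.83 → 68.8°C

68.8°C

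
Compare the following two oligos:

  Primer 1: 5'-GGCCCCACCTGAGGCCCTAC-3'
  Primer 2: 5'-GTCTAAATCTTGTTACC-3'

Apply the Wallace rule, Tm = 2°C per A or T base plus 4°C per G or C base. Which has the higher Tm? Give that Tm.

Primer 1, 70°C

Primer 1: A+T=5, G+C=15 → Tm = 2(5)+4(15) = 70°C
Primer 2: A+T=11, G+C=6 → Tm = 2(11)+4(6) = 46°C
70°C vs 46°C → primer 1 is higher.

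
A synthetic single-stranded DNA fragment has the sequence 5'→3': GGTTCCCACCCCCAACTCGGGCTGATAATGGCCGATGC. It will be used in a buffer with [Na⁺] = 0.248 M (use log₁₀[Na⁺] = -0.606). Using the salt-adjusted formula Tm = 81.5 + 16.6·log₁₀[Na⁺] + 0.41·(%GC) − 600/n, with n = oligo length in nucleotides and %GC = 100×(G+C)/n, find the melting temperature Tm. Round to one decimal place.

Length n = 38. Scanning the sequence gives A=7, G=10, T=7, C=14.
G+C = 24, so %GC = 24/38 × 100 = 63.158%
Salt term: 16.6 × (-0.606) = -10.06
GC term: 0.41 × 63.158 = 25.895; length term: −600/38 = −15.789
Tm = 81.5 + (-10.06) + 25.895 − 15.789 = 81.546 → 81.5°C

81.5°C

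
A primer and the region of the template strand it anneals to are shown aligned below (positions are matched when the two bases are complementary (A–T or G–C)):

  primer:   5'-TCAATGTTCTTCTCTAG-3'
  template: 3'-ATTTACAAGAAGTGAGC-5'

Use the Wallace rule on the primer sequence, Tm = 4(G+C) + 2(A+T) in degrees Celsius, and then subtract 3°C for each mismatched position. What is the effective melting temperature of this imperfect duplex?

37°C

Primer base counts: A=3, T=8, G=2, C=4 → A+T=11, G+C=6
Perfect-match Tm = 2(11) + 4(6) = 22 + 24 = 46°C
Mismatches (positions where the bases are not complementary): 3 (at positions 2, 13, 16)
Effective Tm = 46 − 3×3 = 46 − 9 = 37°C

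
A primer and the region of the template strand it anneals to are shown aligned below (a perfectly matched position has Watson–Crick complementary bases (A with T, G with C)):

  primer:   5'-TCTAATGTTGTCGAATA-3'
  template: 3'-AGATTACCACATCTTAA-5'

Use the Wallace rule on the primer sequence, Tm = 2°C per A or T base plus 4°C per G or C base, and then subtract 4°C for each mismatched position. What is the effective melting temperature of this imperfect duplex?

32°C

Primer base counts: A=5, T=7, G=3, C=2 → A+T=12, G+C=5
Perfect-match Tm = 2(12) + 4(5) = 24 + 20 = 44°C
Mismatches (positions where the bases are not complementary): 3 (at positions 8, 12, 17)
Effective Tm = 44 − 3×4 = 44 − 12 = 32°C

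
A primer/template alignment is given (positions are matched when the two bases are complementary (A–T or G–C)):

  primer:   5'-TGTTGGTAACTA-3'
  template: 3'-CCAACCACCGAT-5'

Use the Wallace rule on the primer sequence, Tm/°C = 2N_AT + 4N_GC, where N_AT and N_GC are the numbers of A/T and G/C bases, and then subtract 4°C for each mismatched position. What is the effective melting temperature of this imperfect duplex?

Primer base counts: A=3, T=5, G=3, C=1 → A+T=8, G+C=4
Perfect-match Tm = 2(8) + 4(4) = 16 + 16 = 32°C
Mismatches (positions where the bases are not complementary): 3 (at positions 1, 8, 9)
Effective Tm = 32 − 3×4 = 32 − 12 = 20°C

20°C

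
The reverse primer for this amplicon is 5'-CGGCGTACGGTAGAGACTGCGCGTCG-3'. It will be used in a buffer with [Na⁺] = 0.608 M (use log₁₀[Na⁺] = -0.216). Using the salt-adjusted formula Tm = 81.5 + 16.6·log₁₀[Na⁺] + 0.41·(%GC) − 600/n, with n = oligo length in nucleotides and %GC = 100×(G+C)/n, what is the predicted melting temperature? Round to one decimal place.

Length n = 26. Counting bases: C=7, A=4, G=11, T=4
G+C = 18, so %GC = 18/26 × 100 = 69.231%
Salt term: 16.6 × (-0.216) = -3.586
GC term: 0.41 × 69.231 = 28.385; length term: −600/26 = −23.077
Tm = 81.5 + (-3.586) + 28.385 − 23.077 = 83.222 → 83.2°C

83.2°C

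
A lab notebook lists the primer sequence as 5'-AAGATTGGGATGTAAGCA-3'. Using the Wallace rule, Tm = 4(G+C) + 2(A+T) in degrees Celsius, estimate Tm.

Scanning the sequence gives A=7, C=1, T=4, G=6.
So N_AT = 11 and N_GC = 7.
Tm = 2×11 + 4×7 = 50°C

50°C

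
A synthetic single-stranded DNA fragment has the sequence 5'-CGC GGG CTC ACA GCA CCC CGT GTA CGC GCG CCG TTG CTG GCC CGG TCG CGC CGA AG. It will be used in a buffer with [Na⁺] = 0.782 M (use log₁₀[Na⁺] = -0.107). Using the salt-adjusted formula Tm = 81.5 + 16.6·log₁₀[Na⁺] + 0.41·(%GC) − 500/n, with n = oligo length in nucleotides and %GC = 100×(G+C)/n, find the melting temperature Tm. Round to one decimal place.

102.3°C

Length n = 56. Scanning the sequence gives G=20, A=6, T=7, C=23.
G+C = 43, so %GC = 43/56 × 100 = 76.786%
Salt term: 16.6 × (-0.107) = -1.776
GC term: 0.41 × 76.786 = 31.482; length term: −500/56 = −8.929
Tm = 81.5 + (-1.776) + 31.482 − 8.929 = 102.277 → 102.3°C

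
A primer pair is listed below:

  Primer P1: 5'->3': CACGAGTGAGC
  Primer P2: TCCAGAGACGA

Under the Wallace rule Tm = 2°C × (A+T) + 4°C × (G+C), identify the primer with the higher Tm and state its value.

Primer P1: A+T=4, G+C=7 → Tm = 2(4)+4(7) = 36°C
Primer P2: A+T=5, G+C=6 → Tm = 2(5)+4(6) = 34°C
36°C vs 34°C → primer P1 is higher.

Primer P1, 36°C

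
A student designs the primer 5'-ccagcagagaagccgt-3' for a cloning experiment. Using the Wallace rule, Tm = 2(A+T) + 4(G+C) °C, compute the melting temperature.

Counting bases: C=5, G=5, T=1, A=5
So N_AT = 6 and N_GC = 10.
Tm = 4·10 + 2·6 = 40 + 12 = 52°C

52°C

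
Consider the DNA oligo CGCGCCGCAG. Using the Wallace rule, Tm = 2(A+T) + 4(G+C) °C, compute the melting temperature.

Scanning the sequence gives A=1, G=4, T=0, C=5.
So N_AT = 1 and N_GC = 9.
Tm = 4·9 + 2·1 = 36 + 2 = 38°C

38°C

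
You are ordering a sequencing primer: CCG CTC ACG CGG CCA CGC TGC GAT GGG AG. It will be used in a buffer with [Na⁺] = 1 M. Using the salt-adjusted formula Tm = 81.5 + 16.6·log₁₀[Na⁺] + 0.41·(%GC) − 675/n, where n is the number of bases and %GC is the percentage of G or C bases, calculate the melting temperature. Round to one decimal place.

89.3°C

Length n = 29. Base counts: T=3, G=11, A=4, C=11
G+C = 22, so %GC = 22/29 × 100 = 75.862%
Salt term: 16.6 × (0) = 0
GC term: 0.41 × 75.862 = 31.103; length term: −675/29 = −23.276
Tm = 81.5 + (0) + 31.103 − 23.276 = 89.327 → 89.3°C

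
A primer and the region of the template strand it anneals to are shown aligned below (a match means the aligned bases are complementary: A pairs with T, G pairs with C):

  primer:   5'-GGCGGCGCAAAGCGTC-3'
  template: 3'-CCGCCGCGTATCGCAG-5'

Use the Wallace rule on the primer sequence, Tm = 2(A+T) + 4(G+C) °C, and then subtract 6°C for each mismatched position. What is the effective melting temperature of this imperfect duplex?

Primer base counts: A=3, T=1, G=7, C=5 → A+T=4, G+C=12
Perfect-match Tm = 2(4) + 4(12) = 8 + 48 = 56°C
Mismatches (positions where the bases are not complementary): 1 (at position 10)
Effective Tm = 56 − 1×6 = 56 − 6 = 50°C

50°C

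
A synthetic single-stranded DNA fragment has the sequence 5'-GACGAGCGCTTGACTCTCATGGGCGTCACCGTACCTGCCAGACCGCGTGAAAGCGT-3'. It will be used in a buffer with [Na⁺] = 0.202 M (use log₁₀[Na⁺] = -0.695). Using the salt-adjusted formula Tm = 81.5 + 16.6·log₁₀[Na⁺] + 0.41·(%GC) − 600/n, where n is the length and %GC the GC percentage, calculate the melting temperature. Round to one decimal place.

84.9°C

Length n = 56. Base counts: T=10, G=17, C=18, A=11
G+C = 35, so %GC = 35/56 × 100 = 62.5%
Salt term: 16.6 × (-0.695) = -11.537
GC term: 0.41 × 62.5 = 25.625; length term: −600/56 = −10.714
Tm = 81.5 + (-11.537) + 25.625 − 10.714 = 84.874 → 84.9°C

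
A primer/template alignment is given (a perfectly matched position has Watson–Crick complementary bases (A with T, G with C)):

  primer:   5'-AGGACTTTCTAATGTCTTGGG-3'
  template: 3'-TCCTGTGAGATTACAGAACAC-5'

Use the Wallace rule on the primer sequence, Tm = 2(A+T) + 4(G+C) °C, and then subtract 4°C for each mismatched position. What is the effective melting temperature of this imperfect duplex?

48°C

Primer base counts: A=4, T=8, G=6, C=3 → A+T=12, G+C=9
Perfect-match Tm = 2(12) + 4(9) = 24 + 36 = 60°C
Mismatches (positions where the bases are not complementary): 3 (at positions 6, 7, 20)
Effective Tm = 60 − 3×4 = 60 − 12 = 48°C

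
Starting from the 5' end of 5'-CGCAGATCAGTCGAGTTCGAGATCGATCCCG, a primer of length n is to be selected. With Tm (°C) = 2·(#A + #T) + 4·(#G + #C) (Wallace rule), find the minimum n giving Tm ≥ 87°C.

First 28 bases: CGCAGATCAGTCGAGTTCGAGATCGATC → Tm = 86°C (< 87°C)
First 29 bases: CGCAGATCAGTCGAGTTCGAGATCGATCC → Tm = 90°C (≥ 87°C)
Each additional base adds 2°C (A/T) or 4°C (G/C), so Tm is non-decreasing in n; n = 29 is the first length to reach 87°C.

n = 29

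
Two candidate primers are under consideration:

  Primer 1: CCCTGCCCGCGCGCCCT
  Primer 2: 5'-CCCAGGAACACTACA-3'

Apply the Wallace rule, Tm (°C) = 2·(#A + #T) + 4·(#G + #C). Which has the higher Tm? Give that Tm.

Primer 1: A+T=2, G+C=15 → Tm = 2(2)+4(15) = 64°C
Primer 2: A+T=7, G+C=8 → Tm = 2(7)+4(8) = 46°C
64°C vs 46°C → primer 1 is higher.

Primer 1, 64°C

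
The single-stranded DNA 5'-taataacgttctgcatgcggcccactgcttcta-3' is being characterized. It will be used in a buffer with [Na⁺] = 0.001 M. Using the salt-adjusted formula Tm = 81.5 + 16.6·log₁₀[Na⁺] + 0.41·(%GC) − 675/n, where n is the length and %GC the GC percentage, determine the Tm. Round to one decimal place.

Length n = 33. Counting bases: C=10, G=6, A=7, T=10
G+C = 16, so %GC = 16/33 × 100 = 48.485%
Salt term: 16.6 × (-3) = -49.8
GC term: 0.41 × 48.485 = 19.879; length term: −675/33 = −20.455
Tm = 81.5 + (-49.8) + 19.879 − 20.455 = 31.124 → 31.1°C

31.1°C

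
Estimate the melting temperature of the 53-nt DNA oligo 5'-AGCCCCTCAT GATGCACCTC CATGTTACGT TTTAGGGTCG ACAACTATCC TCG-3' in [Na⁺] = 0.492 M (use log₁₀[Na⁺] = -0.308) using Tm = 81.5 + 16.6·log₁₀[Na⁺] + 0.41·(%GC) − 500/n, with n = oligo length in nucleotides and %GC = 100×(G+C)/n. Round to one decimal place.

Length n = 53. Base counts: A=11, C=17, G=10, T=15
G+C = 27, so %GC = 27/53 × 100 = 50.943%
Salt term: 16.6 × (-0.308) = -5.113
GC term: 0.41 × 50.943 = 20.887; length term: −500/53 = −9.434
Tm = 81.5 + (-5.113) + 20.887 − 9.434 = 87.84 → 87.8°C

87.8°C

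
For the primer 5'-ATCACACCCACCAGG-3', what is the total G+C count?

9

Scanning the sequence gives A=5, C=7, G=2, T=1.
G+C = 2 + 7 = 9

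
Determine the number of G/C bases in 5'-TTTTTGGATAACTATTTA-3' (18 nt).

3

Scanning the sequence gives A=5, G=2, T=10, C=1.
Total G or C: 2 + 1 = 3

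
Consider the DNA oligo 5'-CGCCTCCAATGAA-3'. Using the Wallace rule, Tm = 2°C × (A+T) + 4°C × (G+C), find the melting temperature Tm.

C=5, G=2, A=4, T=2
A+T = 6, G+C = 7
Tm = 4·7 + 2·6 = 28 + 12 = 40°C

40°C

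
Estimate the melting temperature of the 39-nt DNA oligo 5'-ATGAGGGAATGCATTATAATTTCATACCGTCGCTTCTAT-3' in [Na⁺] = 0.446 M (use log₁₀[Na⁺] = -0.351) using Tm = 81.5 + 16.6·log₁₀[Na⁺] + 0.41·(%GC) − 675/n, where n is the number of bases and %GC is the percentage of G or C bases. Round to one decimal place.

73.1°C

Length n = 39. Scanning the sequence gives C=7, G=7, T=14, A=11.
G+C = 14, so %GC = 14/39 × 100 = 35.897%
Salt term: 16.6 × (-0.351) = -5.827
GC term: 0.41 × 35.897 = 14.718; length term: −675/39 = −17.308
Tm = 81.5 + (-5.827) + 14.718 − 17.308 = 73.083 → 73.1°C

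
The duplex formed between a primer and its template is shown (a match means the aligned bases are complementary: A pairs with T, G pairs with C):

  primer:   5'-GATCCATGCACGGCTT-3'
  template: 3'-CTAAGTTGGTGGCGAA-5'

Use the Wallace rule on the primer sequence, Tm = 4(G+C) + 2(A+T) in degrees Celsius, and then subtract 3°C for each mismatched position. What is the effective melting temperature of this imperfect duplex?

38°C

Primer base counts: A=3, T=4, G=4, C=5 → A+T=7, G+C=9
Perfect-match Tm = 2(7) + 4(9) = 14 + 36 = 50°C
Mismatches (positions where the bases are not complementary): 4 (at positions 4, 7, 8, 12)
Effective Tm = 50 − 4×3 = 50 − 12 = 38°C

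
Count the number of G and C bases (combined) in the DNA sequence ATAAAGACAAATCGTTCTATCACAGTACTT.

T=9, C=6, G=3, A=12
Total G or C: 3 + 6 = 9

9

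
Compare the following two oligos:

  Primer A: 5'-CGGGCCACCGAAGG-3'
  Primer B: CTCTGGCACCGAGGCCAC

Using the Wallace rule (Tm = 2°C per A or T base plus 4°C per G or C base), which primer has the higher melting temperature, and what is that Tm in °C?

Primer B, 62°C

Primer A: A+T=3, G+C=11 → Tm = 2(3)+4(11) = 50°C
Primer B: A+T=5, G+C=13 → Tm = 2(5)+4(13) = 62°C
50°C vs 62°C → primer B is higher.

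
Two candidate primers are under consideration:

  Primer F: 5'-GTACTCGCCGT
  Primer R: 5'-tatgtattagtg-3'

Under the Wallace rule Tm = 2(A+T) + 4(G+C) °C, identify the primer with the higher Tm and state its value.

Primer F, 36°C

Primer F: A+T=4, G+C=7 → Tm = 2(4)+4(7) = 36°C
Primer R: A+T=9, G+C=3 → Tm = 2(9)+4(3) = 30°C
36°C vs 30°C → primer F is higher.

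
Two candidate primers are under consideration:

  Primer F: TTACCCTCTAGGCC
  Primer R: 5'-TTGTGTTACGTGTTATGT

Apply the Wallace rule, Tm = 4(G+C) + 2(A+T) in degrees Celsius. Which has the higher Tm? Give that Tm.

Primer R, 48°C

Primer F: A+T=6, G+C=8 → Tm = 2(6)+4(8) = 44°C
Primer R: A+T=12, G+C=6 → Tm = 2(12)+4(6) = 48°C
44°C vs 48°C → primer R is higher.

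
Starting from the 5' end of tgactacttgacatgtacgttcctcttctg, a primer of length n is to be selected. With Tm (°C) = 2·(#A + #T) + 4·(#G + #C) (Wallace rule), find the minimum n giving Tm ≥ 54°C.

First 18 bases: TGACTACTTGACATGTAC → Tm = 50°C (< 54°C)
First 19 bases: TGACTACTTGACATGTACG → Tm = 54°C (≥ 54°C)
Since every base adds ≥2°C, Tm only increases with n, so the threshold is first crossed at n = 19.

n = 19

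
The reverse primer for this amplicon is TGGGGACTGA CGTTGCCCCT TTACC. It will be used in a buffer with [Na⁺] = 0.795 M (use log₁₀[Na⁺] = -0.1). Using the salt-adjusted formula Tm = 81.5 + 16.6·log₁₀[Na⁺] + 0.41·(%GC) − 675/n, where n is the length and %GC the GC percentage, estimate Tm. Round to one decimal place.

Length n = 25. Counting bases: C=8, T=7, G=7, A=3
G+C = 15, so %GC = 15/25 × 100 = 60%
Salt term: 16.6 × (-0.1) = -1.66
GC term: 0.41 × 60 = 24.6; length term: −675/25 = −27
Tm = 81.5 + (-1.66) + 24.6 − 27 = 77.44 → 77.4°C

77.4°C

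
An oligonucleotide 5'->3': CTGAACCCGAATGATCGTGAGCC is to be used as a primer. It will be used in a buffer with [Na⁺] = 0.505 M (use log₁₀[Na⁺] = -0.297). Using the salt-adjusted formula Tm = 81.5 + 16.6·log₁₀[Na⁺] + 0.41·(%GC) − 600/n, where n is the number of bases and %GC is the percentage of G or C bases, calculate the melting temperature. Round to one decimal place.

73.7°C

Length n = 23. Base counts: A=6, T=4, C=7, G=6
G+C = 13, so %GC = 13/23 × 100 = 56.522%
Salt term: 16.6 × (-0.297) = -4.93
GC term: 0.41 × 56.522 = 23.174; length term: −600/23 = −26.087
Tm = 81.5 + (-4.93) + 23.174 − 26.087 = 73.657 → 73.7°C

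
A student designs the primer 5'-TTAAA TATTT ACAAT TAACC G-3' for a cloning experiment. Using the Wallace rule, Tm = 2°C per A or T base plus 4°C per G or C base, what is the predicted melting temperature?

Base counts: G=1, T=8, A=9, C=3
AT pairs contribute 17, GC pairs contribute 4.
Tm = 2(17) + 4(4) = 34 + 16 = 50°C

50°C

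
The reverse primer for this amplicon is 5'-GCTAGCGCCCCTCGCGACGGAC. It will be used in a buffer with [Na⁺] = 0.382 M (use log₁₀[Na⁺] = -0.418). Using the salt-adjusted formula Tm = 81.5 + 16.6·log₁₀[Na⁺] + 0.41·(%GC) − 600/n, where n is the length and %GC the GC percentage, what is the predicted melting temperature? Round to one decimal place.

Length n = 22. Base counts: A=3, G=7, T=2, C=10
G+C = 17, so %GC = 17/22 × 100 = 77.273%
Salt term: 16.6 × (-0.418) = -6.939
GC term: 0.41 × 77.273 = 31.682; length term: −600/22 = −27.273
Tm = 81.5 + (-6.939) + 31.682 − 27.273 = 78.97 → 79.0°C

79.0°C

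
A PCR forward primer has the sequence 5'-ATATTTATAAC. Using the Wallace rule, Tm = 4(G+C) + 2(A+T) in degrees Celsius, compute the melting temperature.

24°C

Base counts: T=5, G=0, C=1, A=5
A+T = 10, G+C = 1
Tm = 2×10 + 4×1 = 24°C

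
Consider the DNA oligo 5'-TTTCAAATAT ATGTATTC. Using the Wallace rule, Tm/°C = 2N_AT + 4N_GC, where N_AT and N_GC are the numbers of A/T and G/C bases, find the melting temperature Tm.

42°C

Counting bases: G=1, T=9, C=2, A=6
So N_AT = 15 and N_GC = 3.
Tm = 2(15) + 4(3) = 30 + 12 = 42°C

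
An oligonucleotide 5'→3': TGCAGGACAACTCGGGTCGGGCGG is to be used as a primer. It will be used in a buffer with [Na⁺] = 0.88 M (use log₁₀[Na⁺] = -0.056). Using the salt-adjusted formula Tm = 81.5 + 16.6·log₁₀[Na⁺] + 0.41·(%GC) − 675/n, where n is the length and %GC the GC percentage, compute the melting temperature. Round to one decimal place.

Length n = 24. Base counts: A=4, C=6, T=3, G=11
G+C = 17, so %GC = 17/24 × 100 = 70.833%
Salt term: 16.6 × (-0.056) = -0.93
GC term: 0.41 × 70.833 = 29.042; length term: −675/24 = −28.125
Tm = 81.5 + (-0.93) + 29.042 − 28.125 = 81.487 → 81.5°C

81.5°C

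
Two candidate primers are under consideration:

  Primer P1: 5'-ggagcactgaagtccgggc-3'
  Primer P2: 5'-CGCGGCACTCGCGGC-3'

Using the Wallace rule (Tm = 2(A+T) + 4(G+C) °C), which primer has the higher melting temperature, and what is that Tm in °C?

Primer P1, 64°C

Primer P1: A+T=6, G+C=13 → Tm = 2(6)+4(13) = 64°C
Primer P2: A+T=2, G+C=13 → Tm = 2(2)+4(13) = 56°C
64°C vs 56°C → primer P1 is higher.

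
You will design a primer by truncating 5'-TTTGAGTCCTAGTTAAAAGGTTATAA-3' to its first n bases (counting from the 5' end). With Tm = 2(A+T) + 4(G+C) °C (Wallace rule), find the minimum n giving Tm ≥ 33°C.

n = 12

First 11 bases: TTTGAGTCCTA → Tm = 30°C (< 33°C)
First 12 bases: TTTGAGTCCTAG → Tm = 34°C (≥ 33°C)
Since every base adds ≥2°C, Tm only increases with n, so the threshold is first crossed at n = 12.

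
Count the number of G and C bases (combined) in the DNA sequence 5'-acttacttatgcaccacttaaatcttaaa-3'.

Base counts: A=11, C=7, G=1, T=10
G+C = 1 + 7 = 8

8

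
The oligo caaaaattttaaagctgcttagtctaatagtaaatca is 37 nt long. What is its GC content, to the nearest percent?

24%

G=4, A=16, T=12, C=5
G+C = 4 + 5 = 9 out of 37 bases
%GC = 9/37 × 100 = 24.32% ≈ 24%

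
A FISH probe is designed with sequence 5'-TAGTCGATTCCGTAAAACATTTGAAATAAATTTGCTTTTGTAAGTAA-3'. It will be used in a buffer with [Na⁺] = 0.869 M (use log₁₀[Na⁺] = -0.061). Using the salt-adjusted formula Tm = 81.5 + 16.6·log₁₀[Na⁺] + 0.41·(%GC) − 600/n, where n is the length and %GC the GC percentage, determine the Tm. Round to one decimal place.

Length n = 47. Counting bases: T=18, G=7, C=5, A=17
G+C = 12, so %GC = 12/47 × 100 = 25.532%
Salt term: 16.6 × (-0.061) = -1.013
GC term: 0.41 × 25.532 = 10.468; length term: −600/47 = −12.766
Tm = 81.5 + (-1.013) + 10.468 − 12.766 = 78.189 → 78.2°C

78.2°C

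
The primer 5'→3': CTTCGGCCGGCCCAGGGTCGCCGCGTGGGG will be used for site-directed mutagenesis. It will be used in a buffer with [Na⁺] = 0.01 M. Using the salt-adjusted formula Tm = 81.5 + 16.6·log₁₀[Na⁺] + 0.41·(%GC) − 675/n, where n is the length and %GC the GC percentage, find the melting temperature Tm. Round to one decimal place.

Length n = 30. Counting bases: G=14, C=11, A=1, T=4
G+C = 25, so %GC = 25/30 × 100 = 83.333%
Salt term: 16.6 × (-2) = -33.2
GC term: 0.41 × 83.333 = 34.167; length term: −675/30 = −22.5
Tm = 81.5 + (-33.2) + 34.167 − 22.5 = 59.967 → 60.0°C

60.0°C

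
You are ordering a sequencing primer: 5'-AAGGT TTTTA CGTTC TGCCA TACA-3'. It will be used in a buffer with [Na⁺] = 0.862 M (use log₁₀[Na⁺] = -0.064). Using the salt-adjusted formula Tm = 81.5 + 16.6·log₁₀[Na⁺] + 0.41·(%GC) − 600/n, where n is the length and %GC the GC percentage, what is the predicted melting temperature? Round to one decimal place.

Length n = 24. Counting bases: G=4, C=5, A=6, T=9
G+C = 9, so %GC = 9/24 × 100 = 37.5%
Salt term: 16.6 × (-0.064) = -1.062
GC term: 0.41 × 37.5 = 15.375; length term: −600/24 = −25
Tm = 81.5 + (-1.062) + 15.375 − 25 = 70.813 → 70.8°C

70.8°C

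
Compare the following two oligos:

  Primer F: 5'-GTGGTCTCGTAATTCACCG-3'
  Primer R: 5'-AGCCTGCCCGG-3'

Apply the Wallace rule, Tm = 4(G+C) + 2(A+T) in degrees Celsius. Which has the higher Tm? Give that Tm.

Primer F, 58°C

Primer F: A+T=9, G+C=10 → Tm = 2(9)+4(10) = 58°C
Primer R: A+T=2, G+C=9 → Tm = 2(2)+4(9) = 40°C
58°C vs 40°C → primer F is higher.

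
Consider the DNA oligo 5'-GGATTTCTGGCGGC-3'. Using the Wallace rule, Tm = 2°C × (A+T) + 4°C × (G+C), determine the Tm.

46°C

Base counts: T=4, A=1, G=6, C=3
So N_AT = 5 and N_GC = 9.
Tm = 2(5) + 4(9) = 10 + 36 = 46°C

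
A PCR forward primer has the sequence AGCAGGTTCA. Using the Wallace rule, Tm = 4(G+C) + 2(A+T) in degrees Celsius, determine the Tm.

Counting bases: G=3, T=2, C=2, A=3
So N_AT = 5 and N_GC = 5.
Tm = 4·5 + 2·5 = 20 + 10 = 30°C

30°C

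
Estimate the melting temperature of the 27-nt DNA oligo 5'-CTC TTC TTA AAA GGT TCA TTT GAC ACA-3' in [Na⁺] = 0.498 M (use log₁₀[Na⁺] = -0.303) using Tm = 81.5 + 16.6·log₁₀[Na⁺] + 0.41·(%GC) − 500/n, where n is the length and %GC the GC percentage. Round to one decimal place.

71.6°C

Length n = 27. Scanning the sequence gives T=10, C=6, A=8, G=3.
G+C = 9, so %GC = 9/27 × 100 = 33.333%
Salt term: 16.6 × (-0.303) = -5.03
GC term: 0.41 × 33.333 = 13.667; length term: −500/27 = −18.519
Tm = 81.5 + (-5.03) + 13.667 − 18.519 = 71.618 → 71.6°C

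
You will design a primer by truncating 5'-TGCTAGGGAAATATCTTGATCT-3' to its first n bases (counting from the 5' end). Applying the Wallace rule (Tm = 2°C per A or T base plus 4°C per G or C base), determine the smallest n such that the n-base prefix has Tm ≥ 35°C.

n = 13

First 12 bases: TGCTAGGGAAAT → Tm = 34°C (< 35°C)
First 13 bases: TGCTAGGGAAATA → Tm = 36°C (≥ 35°C)
Each additional base adds 2°C (A/T) or 4°C (G/C), so Tm is non-decreasing in n; n = 13 is the first length to reach 35°C.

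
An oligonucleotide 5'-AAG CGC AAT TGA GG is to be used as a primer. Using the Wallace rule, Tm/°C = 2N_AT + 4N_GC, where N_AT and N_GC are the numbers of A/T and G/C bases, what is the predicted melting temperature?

42°C

Scanning the sequence gives C=2, A=5, G=5, T=2.
AT pairs contribute 7, GC pairs contribute 7.
Tm = 4·7 + 2·7 = 28 + 14 = 42°C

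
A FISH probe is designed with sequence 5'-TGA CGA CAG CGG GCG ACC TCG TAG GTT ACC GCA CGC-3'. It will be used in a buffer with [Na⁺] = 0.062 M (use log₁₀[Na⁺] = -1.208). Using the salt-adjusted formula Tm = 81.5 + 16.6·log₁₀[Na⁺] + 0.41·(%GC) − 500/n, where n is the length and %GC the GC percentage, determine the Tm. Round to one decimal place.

74.9°C

Length n = 36. Base counts: G=12, C=12, T=5, A=7
G+C = 24, so %GC = 24/36 × 100 = 66.667%
Salt term: 16.6 × (-1.208) = -20.053
GC term: 0.41 × 66.667 = 27.333; length term: −500/36 = −13.889
Tm = 81.5 + (-20.053) + 27.333 − 13.889 = 74.891 → 74.9°C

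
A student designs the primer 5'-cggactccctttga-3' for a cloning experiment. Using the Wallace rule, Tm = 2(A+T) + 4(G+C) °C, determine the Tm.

44°C

Scanning the sequence gives T=4, A=2, C=5, G=3.
AT pairs contribute 6, GC pairs contribute 8.
Tm = 2(6) + 4(8) = 12 + 32 = 44°C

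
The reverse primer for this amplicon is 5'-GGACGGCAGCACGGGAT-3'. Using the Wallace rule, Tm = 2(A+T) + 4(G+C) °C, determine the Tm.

58°C

Scanning the sequence gives T=1, A=4, G=8, C=4.
AT pairs contribute 5, GC pairs contribute 12.
Tm = 4·12 + 2·5 = 48 + 10 = 58°C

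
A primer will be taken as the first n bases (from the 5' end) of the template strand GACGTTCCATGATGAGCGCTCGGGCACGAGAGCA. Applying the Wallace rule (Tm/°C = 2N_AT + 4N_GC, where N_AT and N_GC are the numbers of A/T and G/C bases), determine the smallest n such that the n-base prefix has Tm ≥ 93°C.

First 28 bases: GACGTTCCATGATGAGCGCTCGGGCACG → Tm = 92°C (< 93°C)
First 29 bases: GACGTTCCATGATGAGCGCTCGGGCACGA → Tm = 94°C (≥ 93°C)
Each additional base adds 2°C (A/T) or 4°C (G/C), so Tm is non-decreasing in n; n = 29 is the first length to reach 93°C.

n = 29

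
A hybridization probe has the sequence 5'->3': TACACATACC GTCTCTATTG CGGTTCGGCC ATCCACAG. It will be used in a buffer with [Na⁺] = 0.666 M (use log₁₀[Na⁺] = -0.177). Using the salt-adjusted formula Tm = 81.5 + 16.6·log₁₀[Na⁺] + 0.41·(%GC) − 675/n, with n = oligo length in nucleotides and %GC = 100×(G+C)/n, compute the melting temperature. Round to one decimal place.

Length n = 38. Counting bases: T=10, G=7, A=8, C=13
G+C = 20, so %GC = 20/38 × 100 = 52.632%
Salt term: 16.6 × (-0.177) = -2.938
GC term: 0.41 × 52.632 = 21.579; length term: −675/38 = −17.763
Tm = 81.5 + (-2.938) + 21.579 − 17.763 = 82.378 → 82.4°C

82.4°C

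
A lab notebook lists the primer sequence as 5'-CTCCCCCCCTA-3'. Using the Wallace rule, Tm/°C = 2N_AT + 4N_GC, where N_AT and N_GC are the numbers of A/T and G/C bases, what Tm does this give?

38°C

Base counts: G=0, A=1, C=8, T=2
A+T = 3, G+C = 8
Tm = 4·8 + 2·3 = 32 + 6 = 38°C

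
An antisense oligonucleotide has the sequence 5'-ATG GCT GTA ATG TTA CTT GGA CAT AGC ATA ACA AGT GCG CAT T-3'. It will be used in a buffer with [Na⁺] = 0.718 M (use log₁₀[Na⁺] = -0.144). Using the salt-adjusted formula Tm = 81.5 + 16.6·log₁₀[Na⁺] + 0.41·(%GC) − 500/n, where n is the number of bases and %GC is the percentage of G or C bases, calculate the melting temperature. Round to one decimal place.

83.7°C

Length n = 43. Counting bases: T=13, C=7, A=13, G=10
G+C = 17, so %GC = 17/43 × 100 = 39.535%
Salt term: 16.6 × (-0.144) = -2.39
GC term: 0.41 × 39.535 = 16.209; length term: −500/43 = −11.628
Tm = 81.5 + (-2.39) + 16.209 − 11.628 = 83.691 → 83.7°C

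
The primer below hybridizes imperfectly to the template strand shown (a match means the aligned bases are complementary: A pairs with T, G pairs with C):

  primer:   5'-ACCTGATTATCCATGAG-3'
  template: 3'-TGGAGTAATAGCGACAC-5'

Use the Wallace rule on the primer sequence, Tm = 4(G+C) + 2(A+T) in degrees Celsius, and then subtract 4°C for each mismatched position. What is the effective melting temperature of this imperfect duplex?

Primer base counts: A=5, T=5, G=3, C=4 → A+T=10, G+C=7
Perfect-match Tm = 2(10) + 4(7) = 20 + 28 = 48°C
Mismatches (positions where the bases are not complementary): 4 (at positions 5, 12, 13, 16)
Effective Tm = 48 − 4×4 = 48 − 16 = 32°C

32°C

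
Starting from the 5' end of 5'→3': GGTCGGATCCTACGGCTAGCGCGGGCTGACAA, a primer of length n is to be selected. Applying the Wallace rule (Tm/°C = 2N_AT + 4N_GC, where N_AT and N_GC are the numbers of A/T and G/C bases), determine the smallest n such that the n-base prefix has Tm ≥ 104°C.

First 30 bases: GGTCGGATCCTACGGCTAGCGCGGGCTGAC → Tm = 102°C (< 104°C)
First 31 bases: GGTCGGATCCTACGGCTAGCGCGGGCTGACA → Tm = 104°C (≥ 104°C)
Each additional base adds 2°C (A/T) or 4°C (G/C), so Tm is non-decreasing in n; n = 31 is the first length to reach 104°C.

n = 31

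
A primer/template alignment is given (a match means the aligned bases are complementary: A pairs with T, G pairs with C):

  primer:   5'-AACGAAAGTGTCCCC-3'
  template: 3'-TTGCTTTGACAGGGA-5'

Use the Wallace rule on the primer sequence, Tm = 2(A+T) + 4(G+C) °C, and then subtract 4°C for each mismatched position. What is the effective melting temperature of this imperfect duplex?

38°C

Primer base counts: A=5, T=2, G=3, C=5 → A+T=7, G+C=8
Perfect-match Tm = 2(7) + 4(8) = 14 + 32 = 46°C
Mismatches (positions where the bases are not complementary): 2 (at positions 8, 15)
Effective Tm = 46 − 2×4 = 46 − 8 = 38°C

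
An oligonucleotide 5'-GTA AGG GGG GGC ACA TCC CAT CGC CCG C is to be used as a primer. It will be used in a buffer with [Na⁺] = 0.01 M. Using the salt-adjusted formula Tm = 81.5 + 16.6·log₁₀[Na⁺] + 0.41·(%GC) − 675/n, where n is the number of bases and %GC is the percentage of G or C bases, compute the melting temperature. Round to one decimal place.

Length n = 28. A=5, C=10, G=10, T=3
G+C = 20, so %GC = 20/28 × 100 = 71.429%
Salt term: 16.6 × (-2) = -33.2
GC term: 0.41 × 71.429 = 29.286; length term: −675/28 = −24.107
Tm = 81.5 + (-33.2) + 29.286 − 24.107 = 53.479 → 53.5°C

53.5°C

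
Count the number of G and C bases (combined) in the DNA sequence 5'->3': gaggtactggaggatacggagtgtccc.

Counting bases: A=6, G=11, C=5, T=5
G+C = 11 + 5 = 16

16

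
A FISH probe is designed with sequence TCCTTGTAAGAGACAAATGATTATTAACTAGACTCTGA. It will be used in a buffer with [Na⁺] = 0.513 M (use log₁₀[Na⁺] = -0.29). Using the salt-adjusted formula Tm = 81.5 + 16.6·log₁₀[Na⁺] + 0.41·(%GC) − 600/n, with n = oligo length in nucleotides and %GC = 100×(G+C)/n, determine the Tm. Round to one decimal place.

Length n = 38. Base counts: C=6, T=12, A=14, G=6
G+C = 12, so %GC = 12/38 × 100 = 31.579%
Salt term: 16.6 × (-0.29) = -4.814
GC term: 0.41 × 31.579 = 12.947; length term: −600/38 = −15.789
Tm = 81.5 + (-4.814) + 12.947 − 15.789 = 73.844 → 73.8°C

73.8°C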